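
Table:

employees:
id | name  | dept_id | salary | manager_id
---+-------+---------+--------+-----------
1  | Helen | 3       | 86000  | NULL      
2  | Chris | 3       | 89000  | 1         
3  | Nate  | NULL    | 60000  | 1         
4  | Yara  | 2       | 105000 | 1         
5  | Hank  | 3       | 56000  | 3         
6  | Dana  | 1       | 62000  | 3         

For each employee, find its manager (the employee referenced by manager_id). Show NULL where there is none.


This is a self-join: employees is joined to a second copy of itself, matching each row's manager_id to another row's id. Use LEFT JOIN so rows with manager_id=NULL are kept.
  - employee 1 (Helen): manager_id=NULL -> NULL
  - employee 2 (Chris): manager_id=1 -> Helen
  - employee 3 (Nate): manager_id=1 -> Helen
  - employee 4 (Yara): manager_id=1 -> Helen
  - employee 5 (Hank): manager_id=3 -> Nate
  - employee 6 (Dana): manager_id=3 -> Nate

SQL:
SELECT a.name AS item, b.name AS manager
FROM employees a
LEFT JOIN employees b ON a.manager_id = b.id

Result:
item  | manager
------+--------
Helen | NULL   
Chris | Helen  
Nate  | Helen  
Yara  | Helen  
Hank  | Nate   
Dana  | Nate   


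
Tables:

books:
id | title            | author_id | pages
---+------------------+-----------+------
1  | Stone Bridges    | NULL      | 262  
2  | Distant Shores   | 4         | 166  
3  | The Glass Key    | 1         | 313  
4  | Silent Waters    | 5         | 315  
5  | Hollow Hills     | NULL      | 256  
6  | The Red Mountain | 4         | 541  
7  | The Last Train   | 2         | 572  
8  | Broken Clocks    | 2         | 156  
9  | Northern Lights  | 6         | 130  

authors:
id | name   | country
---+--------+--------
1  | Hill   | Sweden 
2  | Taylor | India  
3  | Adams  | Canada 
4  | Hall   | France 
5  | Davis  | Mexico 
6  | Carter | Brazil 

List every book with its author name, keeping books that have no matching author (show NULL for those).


LEFT JOIN keeps every row from books (the left table); where author_id has no match in authors, the author columns become NULL. Walk through each book:
  - book 1 (Stone Bridges): author_id=NULL, no match -> kept with NULL
  - book 2 (Distant Shores): author_id=4 -> matches Hall
  - book 3 (The Glass Key): author_id=1 -> matches Hill
  - book 4 (Silent Waters): author_id=5 -> matches Davis
  - book 5 (Hollow Hills): author_id=NULL, no match -> kept with NULL
  - book 6 (The Red Mountain): author_id=4 -> matches Hall
  - book 7 (The Last Train): author_id=2 -> matches Taylor
  - book 8 (Broken Clocks): author_id=2 -> matches Taylor
  - book 9 (Northern Lights): author_id=6 -> matches Carter
All 9 rows appear; 2 have NULL author.

SQL:
SELECT a.title, b.name AS author
FROM books a
LEFT JOIN authors b ON a.author_id = b.id

Result:
title            | author
-----------------+-------
Stone Bridges    | NULL  
Distant Shores   | Hall  
The Glass Key    | Hill  
Silent Waters    | Davis 
Hollow Hills     | NULL  
The Red Mountain | Hall  
The Last Train   | Taylor
Broken Clocks    | Taylor
Northern Lights  | Carter


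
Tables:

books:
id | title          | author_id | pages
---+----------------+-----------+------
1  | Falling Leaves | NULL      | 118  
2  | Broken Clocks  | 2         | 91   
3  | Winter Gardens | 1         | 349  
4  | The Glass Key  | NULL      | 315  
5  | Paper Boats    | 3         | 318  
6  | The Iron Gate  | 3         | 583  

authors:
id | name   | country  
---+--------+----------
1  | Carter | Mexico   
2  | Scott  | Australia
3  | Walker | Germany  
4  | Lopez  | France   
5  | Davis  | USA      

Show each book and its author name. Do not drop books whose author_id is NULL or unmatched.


LEFT JOIN keeps every row from books (the left table); where author_id has no match in authors, the author columns become NULL. Walk through each book:
  - book 1 (Falling Leaves): author_id=NULL, no match -> kept with NULL
  - book 2 (Broken Clocks): author_id=2 -> matches Scott
  - book 3 (Winter Gardens): author_id=1 -> matches Carter
  - book 4 (The Glass Key): author_id=NULL, no match -> kept with NULL
  - book 5 (Paper Boats): author_id=3 -> matches Walker
  - book 6 (The Iron Gate): author_id=3 -> matches Walker
All 6 rows appear; 2 have NULL author.

SQL:
SELECT a.title, b.name AS author
FROM books a
LEFT JOIN authors b ON a.author_id = b.id

Result:
title          | author
---------------+-------
Falling Leaves | NULL  
Broken Clocks  | Scott 
Winter Gardens | Carter
The Glass Key  | NULL  
Paper Boats    | Walker
The Iron Gate  | Walker


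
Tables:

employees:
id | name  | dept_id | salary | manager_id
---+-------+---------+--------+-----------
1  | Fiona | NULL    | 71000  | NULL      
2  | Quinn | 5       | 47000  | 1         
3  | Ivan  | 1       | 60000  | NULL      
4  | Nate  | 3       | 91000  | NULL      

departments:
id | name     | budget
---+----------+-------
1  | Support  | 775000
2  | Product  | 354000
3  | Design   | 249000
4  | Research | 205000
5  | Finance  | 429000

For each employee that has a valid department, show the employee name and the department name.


INNER JOIN keeps only employees rows whose dept_id matches an id in departments. Walk through each employee:
  - employee 1 (Fiona): dept_id=NULL, no match -> dropped
  - employee 2 (Quinn): dept_id=5 -> matches Finance
  - employee 3 (Ivan): dept_id=1 -> matches Support
  - employee 4 (Nate): dept_id=3 -> matches Design
So 1 of 4 rows is dropped.

SQL:
SELECT a.name, b.name AS department
FROM employees a
INNER JOIN departments b ON a.dept_id = b.id

Result:
name  | department
------+-----------
Quinn | Finance   
Ivan  | Support   
Nate  | Design    


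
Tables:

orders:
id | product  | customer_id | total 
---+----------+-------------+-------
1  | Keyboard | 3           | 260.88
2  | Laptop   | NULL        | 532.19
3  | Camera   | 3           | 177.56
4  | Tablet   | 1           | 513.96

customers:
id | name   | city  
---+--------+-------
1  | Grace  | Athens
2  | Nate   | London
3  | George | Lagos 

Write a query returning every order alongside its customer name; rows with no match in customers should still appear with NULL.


LEFT JOIN keeps every row from orders (the left table); where customer_id has no match in customers, the customer columns become NULL. Walk through each order:
  - order 1 (Keyboard): customer_id=3 -> matches George
  - order 2 (Laptop): customer_id=NULL, no match -> kept with NULL
  - order 3 (Camera): customer_id=3 -> matches George
  - order 4 (Tablet): customer_id=1 -> matches Grace
All 4 rows appear; 1 has NULL customer.

SQL:
SELECT a.product, b.name AS customer
FROM orders a
LEFT JOIN customers b ON a.customer_id = b.id

Result:
product  | customer
---------+---------
Keyboard | George  
Laptop   | NULL    
Camera   | George  
Tablet   | Grace   


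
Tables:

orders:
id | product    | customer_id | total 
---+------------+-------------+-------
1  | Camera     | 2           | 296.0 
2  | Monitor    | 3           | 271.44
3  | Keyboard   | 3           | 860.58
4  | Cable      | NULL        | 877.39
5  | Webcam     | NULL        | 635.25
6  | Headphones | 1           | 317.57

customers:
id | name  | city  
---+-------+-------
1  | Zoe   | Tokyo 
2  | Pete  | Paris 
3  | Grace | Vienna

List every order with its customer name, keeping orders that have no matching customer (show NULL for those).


LEFT JOIN keeps every row from orders (the left table); where customer_id has no match in customers, the customer columns become NULL. Walk through each order:
  - order 1 (Camera): customer_id=2 -> matches Pete
  - order 2 (Monitor): customer_id=3 -> matches Grace
  - order 3 (Keyboard): customer_id=3 -> matches Grace
  - order 4 (Cable): customer_id=NULL, no match -> kept with NULL
  - order 5 (Webcam): customer_id=NULL, no match -> kept with NULL
  - order 6 (Headphones): customer_id=1 -> matches Zoe
All 6 rows appear; 2 have NULL customer.

SQL:
SELECT a.product, b.name AS customer
FROM orders a
LEFT JOIN customers b ON a.customer_id = b.id

Result:
product    | customer
-----------+---------
Camera     | Pete    
Monitor    | Grace   
Keyboard   | Grace   
Cable      | NULL    
Webcam     | NULL    
Headphones | Zoe     


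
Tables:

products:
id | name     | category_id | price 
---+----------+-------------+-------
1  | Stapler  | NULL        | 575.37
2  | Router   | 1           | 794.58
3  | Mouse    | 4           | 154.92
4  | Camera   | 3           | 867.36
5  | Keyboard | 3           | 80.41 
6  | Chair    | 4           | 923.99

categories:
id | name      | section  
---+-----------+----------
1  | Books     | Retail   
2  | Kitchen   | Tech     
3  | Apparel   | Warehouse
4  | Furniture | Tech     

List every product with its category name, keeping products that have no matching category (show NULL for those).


LEFT JOIN keeps every row from products (the left table); where category_id has no match in categories, the category columns become NULL. Walk through each product:
  - product 1 (Stapler): category_id=NULL, no match -> kept with NULL
  - product 2 (Router): category_id=1 -> matches Books
  - product 3 (Mouse): category_id=4 -> matches Furniture
  - product 4 (Camera): category_id=3 -> matches Apparel
  - product 5 (Keyboard): category_id=3 -> matches Apparel
  - product 6 (Chair): category_id=4 -> matches Furniture
All 6 rows appear; 1 has NULL category.

SQL:
SELECT a.name, b.name AS category
FROM products a
LEFT JOIN categories b ON a.category_id = b.id

Result:
name     | category 
---------+----------
Stapler  | NULL     
Router   | Books    
Mouse    | Furniture
Camera   | Apparel  
Keyboard | Apparel  
Chair    | Furniture


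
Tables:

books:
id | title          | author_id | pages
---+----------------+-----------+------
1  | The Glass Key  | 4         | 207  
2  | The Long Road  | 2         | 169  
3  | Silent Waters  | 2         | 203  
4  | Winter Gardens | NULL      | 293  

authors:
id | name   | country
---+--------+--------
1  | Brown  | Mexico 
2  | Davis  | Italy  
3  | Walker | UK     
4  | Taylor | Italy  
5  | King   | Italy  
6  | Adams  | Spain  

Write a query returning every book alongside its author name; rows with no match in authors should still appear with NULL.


LEFT JOIN keeps every row from books (the left table); where author_id has no match in authors, the author columns become NULL. Walk through each book:
  - book 1 (The Glass Key): author_id=4 -> matches Taylor
  - book 2 (The Long Road): author_id=2 -> matches Davis
  - book 3 (Silent Waters): author_id=2 -> matches Davis
  - book 4 (Winter Gardens): author_id=NULL, no match -> kept with NULL
All 4 rows appear; 1 has NULL author.

SQL:
SELECT a.title, b.name AS author
FROM books a
LEFT JOIN authors b ON a.author_id = b.id

Result:
title          | author
---------------+-------
The Glass Key  | Taylor
The Long Road  | Davis 
Silent Waters  | Davis 
Winter Gardens | NULL  


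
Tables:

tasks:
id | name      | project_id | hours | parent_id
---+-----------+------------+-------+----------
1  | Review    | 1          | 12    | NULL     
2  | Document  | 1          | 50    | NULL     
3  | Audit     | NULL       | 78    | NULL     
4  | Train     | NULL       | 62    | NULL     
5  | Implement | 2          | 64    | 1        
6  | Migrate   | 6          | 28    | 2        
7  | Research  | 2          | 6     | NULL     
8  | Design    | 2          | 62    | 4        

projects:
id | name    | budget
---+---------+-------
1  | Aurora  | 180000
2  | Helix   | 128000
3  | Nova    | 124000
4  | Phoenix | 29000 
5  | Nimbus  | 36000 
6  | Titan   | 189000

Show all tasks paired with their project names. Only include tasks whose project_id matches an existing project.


INNER JOIN keeps only tasks rows whose project_id matches an id in projects. Walk through each task:
  - task 1 (Review): project_id=1 -> matches Aurora
  - task 2 (Document): project_id=1 -> matches Aurora
  - task 3 (Audit): project_id=NULL, no match -> dropped
  - task 4 (Train): project_id=NULL, no match -> dropped
  - task 5 (Implement): project_id=2 -> matches Helix
  - task 6 (Migrate): project_id=6 -> matches Titan
  - task 7 (Research): project_id=2 -> matches Helix
  - task 8 (Design): project_id=2 -> matches Helix
So 2 of 8 rows are dropped.

SQL:
SELECT a.name, b.name AS project
FROM tasks a
INNER JOIN projects b ON a.project_id = b.id

Result:
name      | project
----------+--------
Review    | Aurora 
Document  | Aurora 
Implement | Helix  
Migrate   | Titan  
Research  | Helix  
Design    | Helix  


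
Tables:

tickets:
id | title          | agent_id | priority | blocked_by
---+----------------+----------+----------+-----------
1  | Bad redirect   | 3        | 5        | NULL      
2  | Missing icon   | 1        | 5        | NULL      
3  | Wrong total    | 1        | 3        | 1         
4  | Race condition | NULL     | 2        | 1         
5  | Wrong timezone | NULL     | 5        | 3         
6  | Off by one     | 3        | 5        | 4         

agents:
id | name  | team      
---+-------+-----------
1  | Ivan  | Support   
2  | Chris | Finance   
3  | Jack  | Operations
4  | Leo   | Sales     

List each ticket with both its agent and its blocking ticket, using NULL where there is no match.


Two LEFT JOINs from the same base table tickets: one to agents via agent_id, one to tickets itself via blocked_by. Both are LEFT so every ticket is preserved.
Match against agents:
  - ticket 1 (Bad redirect): agent_id=3 -> matches Jack
  - ticket 2 (Missing icon): agent_id=1 -> matches Ivan
  - ticket 3 (Wrong total): agent_id=1 -> matches Ivan
  - ticket 4 (Race condition): agent_id=NULL, no match -> kept with NULL
  - ticket 5 (Wrong timezone): agent_id=NULL, no match -> kept with NULL
  - ticket 6 (Off by one): agent_id=3 -> matches Jack
Match against tickets (self):
  - ticket 1 (Bad redirect): blocked_by=NULL -> NULL
  - ticket 2 (Missing icon): blocked_by=NULL -> NULL
  - ticket 3 (Wrong total): blocked_by=1 -> Bad redirect
  - ticket 4 (Race condition): blocked_by=1 -> Bad redirect
  - ticket 5 (Wrong timezone): blocked_by=3 -> Wrong total
  - ticket 6 (Off by one): blocked_by=4 -> Race condition

SQL:
SELECT a.title, b.name AS agent, c.title AS blocked_by
FROM tickets a
LEFT JOIN agents b ON a.agent_id = b.id
LEFT JOIN tickets c ON a.blocked_by = c.id

Result:
title          | agent | blocked_by    
---------------+-------+---------------
Bad redirect   | Jack  | NULL          
Missing icon   | Ivan  | NULL          
Wrong total    | Ivan  | Bad redirect  
Race condition | NULL  | Bad redirect  
Wrong timezone | NULL  | Wrong total   
Off by one     | Jack  | Race condition


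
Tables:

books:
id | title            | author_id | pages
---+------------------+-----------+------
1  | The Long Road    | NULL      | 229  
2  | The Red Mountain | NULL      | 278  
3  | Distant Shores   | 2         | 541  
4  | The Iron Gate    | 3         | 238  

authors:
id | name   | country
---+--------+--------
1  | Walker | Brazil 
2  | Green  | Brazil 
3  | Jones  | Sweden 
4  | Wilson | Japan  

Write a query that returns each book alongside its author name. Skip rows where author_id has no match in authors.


INNER JOIN keeps only books rows whose author_id matches an id in authors. Walk through each book:
  - book 1 (The Long Road): author_id=NULL, no match -> dropped
  - book 2 (The Red Mountain): author_id=NULL, no match -> dropped
  - book 3 (Distant Shores): author_id=2 -> matches Green
  - book 4 (The Iron Gate): author_id=3 -> matches Jones
So 2 of 4 rows are dropped.

SQL:
SELECT a.title, b.name AS author
FROM books a
INNER JOIN authors b ON a.author_id = b.id

Result:
title          | author
---------------+-------
Distant Shores | Green 
The Iron Gate  | Jones 


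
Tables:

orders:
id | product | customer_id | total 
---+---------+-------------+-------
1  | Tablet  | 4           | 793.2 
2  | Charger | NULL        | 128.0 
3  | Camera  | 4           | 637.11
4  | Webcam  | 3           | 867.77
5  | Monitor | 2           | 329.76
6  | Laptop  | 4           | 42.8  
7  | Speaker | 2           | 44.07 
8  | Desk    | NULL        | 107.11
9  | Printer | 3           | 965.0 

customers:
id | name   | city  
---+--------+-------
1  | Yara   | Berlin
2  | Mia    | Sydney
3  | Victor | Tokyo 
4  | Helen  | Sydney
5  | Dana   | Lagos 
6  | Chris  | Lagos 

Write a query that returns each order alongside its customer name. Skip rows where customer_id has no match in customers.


INNER JOIN keeps only orders rows whose customer_id matches an id in customers. Walk through each order:
  - order 1 (Tablet): customer_id=4 -> matches Helen
  - order 2 (Charger): customer_id=NULL, no match -> dropped
  - order 3 (Camera): customer_id=4 -> matches Helen
  - order 4 (Webcam): customer_id=3 -> matches Victor
  - order 5 (Monitor): customer_id=2 -> matches Mia
  - order 6 (Laptop): customer_id=4 -> matches Helen
  - order 7 (Speaker): customer_id=2 -> matches Mia
  - order 8 (Desk): customer_id=NULL, no match -> dropped
  - order 9 (Printer): customer_id=3 -> matches Victor
So 2 of 9 rows are dropped.

SQL:
SELECT a.product, b.name AS customer
FROM orders a
INNER JOIN customers b ON a.customer_id = b.id

Result:
product | customer
--------+---------
Tablet  | Helen   
Camera  | Helen   
Webcam  | Victor  
Monitor | Mia     
Laptop  | Helen   
Speaker | Mia     
Printer | Victor  


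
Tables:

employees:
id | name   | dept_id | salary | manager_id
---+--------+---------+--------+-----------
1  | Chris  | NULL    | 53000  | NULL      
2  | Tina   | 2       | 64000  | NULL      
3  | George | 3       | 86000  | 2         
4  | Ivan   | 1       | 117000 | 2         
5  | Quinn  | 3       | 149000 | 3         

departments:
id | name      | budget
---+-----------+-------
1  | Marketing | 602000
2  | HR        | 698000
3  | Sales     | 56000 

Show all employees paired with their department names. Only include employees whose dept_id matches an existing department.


INNER JOIN keeps only employees rows whose dept_id matches an id in departments. Walk through each employee:
  - employee 1 (Chris): dept_id=NULL, no match -> dropped
  - employee 2 (Tina): dept_id=2 -> matches HR
  - employee 3 (George): dept_id=3 -> matches Sales
  - employee 4 (Ivan): dept_id=1 -> matches Marketing
  - employee 5 (Quinn): dept_id=3 -> matches Sales
So 1 of 5 rows is dropped.

SQL:
SELECT a.name, b.name AS department
FROM employees a
INNER JOIN departments b ON a.dept_id = b.id

Result:
name   | department
-------+-----------
Tina   | HR        
George | Sales     
Ivan   | Marketing 
Quinn  | Sales     


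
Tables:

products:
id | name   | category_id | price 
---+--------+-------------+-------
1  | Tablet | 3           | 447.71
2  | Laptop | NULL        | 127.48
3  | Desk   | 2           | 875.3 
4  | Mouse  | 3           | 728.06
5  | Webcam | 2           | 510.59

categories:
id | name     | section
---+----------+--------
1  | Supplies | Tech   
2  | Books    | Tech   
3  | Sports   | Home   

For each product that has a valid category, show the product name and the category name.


INNER JOIN keeps only products rows whose category_id matches an id in categories. Walk through each product:
  - product 1 (Tablet): category_id=3 -> matches Sports
  - product 2 (Laptop): category_id=NULL, no match -> dropped
  - product 3 (Desk): category_id=2 -> matches Books
  - product 4 (Mouse): category_id=3 -> matches Sports
  - product 5 (Webcam): category_id=2 -> matches Books
So 1 of 5 rows is dropped.

SQL:
SELECT a.name, b.name AS category
FROM products a
INNER JOIN categories b ON a.category_id = b.id

Result:
name   | category
-------+---------
Tablet | Sports  
Desk   | Books   
Mouse  | Sports  
Webcam | Books   


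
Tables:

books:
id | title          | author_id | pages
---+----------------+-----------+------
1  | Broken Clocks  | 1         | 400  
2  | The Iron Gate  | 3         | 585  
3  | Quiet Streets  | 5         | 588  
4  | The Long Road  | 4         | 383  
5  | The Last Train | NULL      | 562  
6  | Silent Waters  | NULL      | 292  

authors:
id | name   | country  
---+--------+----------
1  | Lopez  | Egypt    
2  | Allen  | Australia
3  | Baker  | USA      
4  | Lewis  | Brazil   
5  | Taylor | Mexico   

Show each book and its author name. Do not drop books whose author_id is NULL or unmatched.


LEFT JOIN keeps every row from books (the left table); where author_id has no match in authors, the author columns become NULL. Walk through each book:
  - book 1 (Broken Clocks): author_id=1 -> matches Lopez
  - book 2 (The Iron Gate): author_id=3 -> matches Baker
  - book 3 (Quiet Streets): author_id=5 -> matches Taylor
  - book 4 (The Long Road): author_id=4 -> matches Lewis
  - book 5 (The Last Train): author_id=NULL, no match -> kept with NULL
  - book 6 (Silent Waters): author_id=NULL, no match -> kept with NULL
All 6 rows appear; 2 have NULL author.

SQL:
SELECT a.title, b.name AS author
FROM books a
LEFT JOIN authors b ON a.author_id = b.id

Result:
title          | author
---------------+-------
Broken Clocks  | Lopez 
The Iron Gate  | Baker 
Quiet Streets  | Taylor
The Long Road  | Lewis 
The Last Train | NULL  
Silent Waters  | NULL  


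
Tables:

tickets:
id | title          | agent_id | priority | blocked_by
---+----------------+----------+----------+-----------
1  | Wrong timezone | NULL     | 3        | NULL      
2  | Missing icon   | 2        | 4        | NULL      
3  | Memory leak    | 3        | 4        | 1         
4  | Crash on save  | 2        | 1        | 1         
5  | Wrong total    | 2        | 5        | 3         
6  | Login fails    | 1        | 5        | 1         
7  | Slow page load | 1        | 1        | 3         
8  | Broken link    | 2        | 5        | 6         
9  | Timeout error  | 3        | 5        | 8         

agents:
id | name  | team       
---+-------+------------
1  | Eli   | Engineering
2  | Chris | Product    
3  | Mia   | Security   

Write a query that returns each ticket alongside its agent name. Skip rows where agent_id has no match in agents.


INNER JOIN keeps only tickets rows whose agent_id matches an id in agents. Walk through each ticket:
  - ticket 1 (Wrong timezone): agent_id=NULL, no match -> dropped
  - ticket 2 (Missing icon): agent_id=2 -> matches Chris
  - ticket 3 (Memory leak): agent_id=3 -> matches Mia
  - ticket 4 (Crash on save): agent_id=2 -> matches Chris
  - ticket 5 (Wrong total): agent_id=2 -> matches Chris
  - ticket 6 (Login fails): agent_id=1 -> matches Eli
  - ticket 7 (Slow page load): agent_id=1 -> matches Eli
  - ticket 8 (Broken link): agent_id=2 -> matches Chris
  - ticket 9 (Timeout error): agent_id=3 -> matches Mia
So 1 of 9 rows is dropped.

SQL:
SELECT a.title, b.name AS agent
FROM tickets a
INNER JOIN agents b ON a.agent_id = b.id

Result:
title          | agent
---------------+------
Missing icon   | Chris
Memory leak    | Mia  
Crash on save  | Chris
Wrong total    | Chris
Login fails    | Eli  
Slow page load | Eli  
Broken link    | Chris
Timeout error  | Mia  


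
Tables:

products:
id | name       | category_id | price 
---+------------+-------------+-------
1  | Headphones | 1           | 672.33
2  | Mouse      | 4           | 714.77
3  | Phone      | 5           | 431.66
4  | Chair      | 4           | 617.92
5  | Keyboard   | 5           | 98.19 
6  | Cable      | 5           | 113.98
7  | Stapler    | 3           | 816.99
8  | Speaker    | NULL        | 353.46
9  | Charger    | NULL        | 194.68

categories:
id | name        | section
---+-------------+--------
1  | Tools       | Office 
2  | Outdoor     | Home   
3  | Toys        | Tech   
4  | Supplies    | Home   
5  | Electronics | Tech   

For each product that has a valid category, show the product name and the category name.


INNER JOIN keeps only products rows whose category_id matches an id in categories. Walk through each product:
  - product 1 (Headphones): category_id=1 -> matches Tools
  - product 2 (Mouse): category_id=4 -> matches Supplies
  - product 3 (Phone): category_id=5 -> matches Electronics
  - product 4 (Chair): category_id=4 -> matches Supplies
  - product 5 (Keyboard): category_id=5 -> matches Electronics
  - product 6 (Cable): category_id=5 -> matches Electronics
  - product 7 (Stapler): category_id=3 -> matches Toys
  - product 8 (Speaker): category_id=NULL, no match -> dropped
  - product 9 (Charger): category_id=NULL, no match -> dropped
So 2 of 9 rows are dropped.

SQL:
SELECT a.name, b.name AS category
FROM products a
INNER JOIN categories b ON a.category_id = b.id

Result:
name       | category   
-----------+------------
Headphones | Tools      
Mouse      | Supplies   
Phone      | Electronics
Chair      | Supplies   
Keyboard   | Electronics
Cable      | Electronics
Stapler    | Toys       


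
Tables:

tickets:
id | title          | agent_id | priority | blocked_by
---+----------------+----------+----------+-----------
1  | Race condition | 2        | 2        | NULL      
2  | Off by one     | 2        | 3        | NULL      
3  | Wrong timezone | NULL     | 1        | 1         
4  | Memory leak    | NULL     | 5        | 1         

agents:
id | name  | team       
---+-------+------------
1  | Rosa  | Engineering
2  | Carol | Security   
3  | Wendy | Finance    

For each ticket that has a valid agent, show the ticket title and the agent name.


INNER JOIN keeps only tickets rows whose agent_id matches an id in agents. Walk through each ticket:
  - ticket 1 (Race condition): agent_id=2 -> matches Carol
  - ticket 2 (Off by one): agent_id=2 -> matches Carol
  - ticket 3 (Wrong timezone): agent_id=NULL, no match -> dropped
  - ticket 4 (Memory leak): agent_id=NULL, no match -> dropped
So 2 of 4 rows are dropped.

SQL:
SELECT a.title, b.name AS agent
FROM tickets a
INNER JOIN agents b ON a.agent_id = b.id

Result:
title          | agent
---------------+------
Race condition | Carol
Off by one     | Carol


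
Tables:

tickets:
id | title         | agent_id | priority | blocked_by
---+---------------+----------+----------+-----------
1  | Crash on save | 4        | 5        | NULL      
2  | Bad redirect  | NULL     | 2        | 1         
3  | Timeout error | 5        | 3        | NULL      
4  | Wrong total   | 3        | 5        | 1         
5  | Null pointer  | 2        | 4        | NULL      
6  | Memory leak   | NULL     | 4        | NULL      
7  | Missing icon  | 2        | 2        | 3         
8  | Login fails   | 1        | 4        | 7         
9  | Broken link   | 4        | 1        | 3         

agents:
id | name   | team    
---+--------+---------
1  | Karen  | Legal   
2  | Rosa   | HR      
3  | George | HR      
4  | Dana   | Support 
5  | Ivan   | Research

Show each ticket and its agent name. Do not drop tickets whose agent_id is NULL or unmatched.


LEFT JOIN keeps every row from tickets (the left table); where agent_id has no match in agents, the agent columns become NULL. Walk through each ticket:
  - ticket 1 (Crash on save): agent_id=4 -> matches Dana
  - ticket 2 (Bad redirect): agent_id=NULL, no match -> kept with NULL
  - ticket 3 (Timeout error): agent_id=5 -> matches Ivan
  - ticket 4 (Wrong total): agent_id=3 -> matches George
  - ticket 5 (Null pointer): agent_id=2 -> matches Rosa
  - ticket 6 (Memory leak): agent_id=NULL, no match -> kept with NULL
  - ticket 7 (Missing icon): agent_id=2 -> matches Rosa
  - ticket 8 (Login fails): agent_id=1 -> matches Karen
  - ticket 9 (Broken link): agent_id=4 -> matches Dana
All 9 rows appear; 2 have NULL agent.

SQL:
SELECT a.title, b.name AS agent
FROM tickets a
LEFT JOIN agents b ON a.agent_id = b.id

Result:
title         | agent 
--------------+-------
Crash on save | Dana  
Bad redirect  | NULL  
Timeout error | Ivan  
Wrong total   | George
Null pointer  | Rosa  
Memory leak   | NULL  
Missing icon  | Rosa  
Login fails   | Karen 
Broken link   | Dana  


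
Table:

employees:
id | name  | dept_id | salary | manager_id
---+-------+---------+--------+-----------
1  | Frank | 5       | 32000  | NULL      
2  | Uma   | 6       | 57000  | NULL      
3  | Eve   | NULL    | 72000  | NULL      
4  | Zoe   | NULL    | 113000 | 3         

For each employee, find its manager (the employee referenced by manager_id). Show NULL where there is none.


This is a self-join: employees is joined to a second copy of itself, matching each row's manager_id to another row's id. Use LEFT JOIN so rows with manager_id=NULL are kept.
  - employee 1 (Frank): manager_id=NULL -> NULL
  - employee 2 (Uma): manager_id=NULL -> NULL
  - employee 3 (Eve): manager_id=NULL -> NULL
  - employee 4 (Zoe): manager_id=3 -> Eve

SQL:
SELECT a.name AS item, b.name AS manager
FROM employees a
LEFT JOIN employees b ON a.manager_id = b.id

Result:
item  | manager
------+--------
Frank | NULL   
Uma   | NULL   
Eve   | NULL   
Zoe   | Eve    


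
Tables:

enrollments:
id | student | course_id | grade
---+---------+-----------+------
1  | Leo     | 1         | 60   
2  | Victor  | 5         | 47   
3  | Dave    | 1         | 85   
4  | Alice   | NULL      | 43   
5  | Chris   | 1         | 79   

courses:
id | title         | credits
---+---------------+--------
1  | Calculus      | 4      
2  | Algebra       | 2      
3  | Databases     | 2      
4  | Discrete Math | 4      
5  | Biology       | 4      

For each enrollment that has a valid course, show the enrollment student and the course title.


INNER JOIN keeps only enrollments rows whose course_id matches an id in courses. Walk through each enrollment:
  - enrollment 1 (Leo): course_id=1 -> matches Calculus
  - enrollment 2 (Victor): course_id=5 -> matches Biology
  - enrollment 3 (Dave): course_id=1 -> matches Calculus
  - enrollment 4 (Alice): course_id=NULL, no match -> dropped
  - enrollment 5 (Chris): course_id=1 -> matches Calculus
So 1 of 5 rows is dropped.

SQL:
SELECT a.student, b.title AS course
FROM enrollments a
INNER JOIN courses b ON a.course_id = b.id

Result:
student | course  
--------+---------
Leo     | Calculus
Victor  | Biology 
Dave    | Calculus
Chris   | Calculus


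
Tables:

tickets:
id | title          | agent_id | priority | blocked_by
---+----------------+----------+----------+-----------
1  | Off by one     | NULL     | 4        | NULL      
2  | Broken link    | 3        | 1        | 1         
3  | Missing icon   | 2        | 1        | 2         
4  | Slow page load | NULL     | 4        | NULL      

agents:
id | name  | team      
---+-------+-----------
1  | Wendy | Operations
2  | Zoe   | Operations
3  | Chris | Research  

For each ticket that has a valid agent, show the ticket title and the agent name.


INNER JOIN keeps only tickets rows whose agent_id matches an id in agents. Walk through each ticket:
  - ticket 1 (Off by one): agent_id=NULL, no match -> dropped
  - ticket 2 (Broken link): agent_id=3 -> matches Chris
  - ticket 3 (Missing icon): agent_id=2 -> matches Zoe
  - ticket 4 (Slow page load): agent_id=NULL, no match -> dropped
So 2 of 4 rows are dropped.

SQL:
SELECT a.title, b.name AS agent
FROM tickets a
INNER JOIN agents b ON a.agent_id = b.id

Result:
title        | agent
-------------+------
Broken link  | Chris
Missing icon | Zoe  


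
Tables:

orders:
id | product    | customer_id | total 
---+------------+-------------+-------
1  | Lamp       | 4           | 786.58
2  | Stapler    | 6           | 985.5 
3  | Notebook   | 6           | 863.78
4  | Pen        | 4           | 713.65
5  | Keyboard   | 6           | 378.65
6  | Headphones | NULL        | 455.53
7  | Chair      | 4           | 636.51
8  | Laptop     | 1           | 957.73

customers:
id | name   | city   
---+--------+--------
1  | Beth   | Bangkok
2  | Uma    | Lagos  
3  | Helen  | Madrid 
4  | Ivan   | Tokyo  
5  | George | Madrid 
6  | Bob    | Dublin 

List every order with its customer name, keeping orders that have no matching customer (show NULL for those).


LEFT JOIN keeps every row from orders (the left table); where customer_id has no match in customers, the customer columns become NULL. Walk through each order:
  - order 1 (Lamp): customer_id=4 -> matches Ivan
  - order 2 (Stapler): customer_id=6 -> matches Bob
  - order 3 (Notebook): customer_id=6 -> matches Bob
  - order 4 (Pen): customer_id=4 -> matches Ivan
  - order 5 (Keyboard): customer_id=6 -> matches Bob
  - order 6 (Headphones): customer_id=NULL, no match -> kept with NULL
  - order 7 (Chair): customer_id=4 -> matches Ivan
  - order 8 (Laptop): customer_id=1 -> matches Beth
All 8 rows appear; 1 has NULL customer.

SQL:
SELECT a.product, b.name AS customer
FROM orders a
LEFT JOIN customers b ON a.customer_id = b.id

Result:
product    | customer
-----------+---------
Lamp       | Ivan    
Stapler    | Bob     
Notebook   | Bob     
Pen        | Ivan    
Keyboard   | Bob     
Headphones | NULL    
Chair      | Ivan    
Laptop     | Beth    


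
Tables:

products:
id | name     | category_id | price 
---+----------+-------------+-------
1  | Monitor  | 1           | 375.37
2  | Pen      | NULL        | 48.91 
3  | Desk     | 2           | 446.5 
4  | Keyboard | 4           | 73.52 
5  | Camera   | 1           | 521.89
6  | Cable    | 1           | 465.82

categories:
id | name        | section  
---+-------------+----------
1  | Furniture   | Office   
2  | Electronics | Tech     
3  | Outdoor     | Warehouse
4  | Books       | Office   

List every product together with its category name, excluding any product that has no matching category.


INNER JOIN keeps only products rows whose category_id matches an id in categories. Walk through each product:
  - product 1 (Monitor): category_id=1 -> matches Furniture
  - product 2 (Pen): category_id=NULL, no match -> dropped
  - product 3 (Desk): category_id=2 -> matches Electronics
  - product 4 (Keyboard): category_id=4 -> matches Books
  - product 5 (Camera): category_id=1 -> matches Furniture
  - product 6 (Cable): category_id=1 -> matches Furniture
So 1 of 6 rows is dropped.

SQL:
SELECT a.name, b.name AS category
FROM products a
INNER JOIN categories b ON a.category_id = b.id

Result:
name     | category   
---------+------------
Monitor  | Furniture  
Desk     | Electronics
Keyboard | Books      
Camera   | Furniture  
Cable    | Furniture  


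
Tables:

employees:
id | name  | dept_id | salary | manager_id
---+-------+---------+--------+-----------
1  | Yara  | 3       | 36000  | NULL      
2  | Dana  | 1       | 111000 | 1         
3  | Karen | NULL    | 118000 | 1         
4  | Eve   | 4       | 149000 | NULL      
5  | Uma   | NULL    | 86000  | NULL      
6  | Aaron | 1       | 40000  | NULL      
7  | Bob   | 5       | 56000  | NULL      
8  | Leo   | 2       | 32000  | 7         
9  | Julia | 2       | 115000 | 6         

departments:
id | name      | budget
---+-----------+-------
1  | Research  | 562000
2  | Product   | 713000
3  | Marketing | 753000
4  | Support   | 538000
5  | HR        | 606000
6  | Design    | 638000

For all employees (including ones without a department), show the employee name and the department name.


LEFT JOIN keeps every row from employees (the left table); where dept_id has no match in departments, the department columns become NULL. Walk through each employee:
  - employee 1 (Yara): dept_id=3 -> matches Marketing
  - employee 2 (Dana): dept_id=1 -> matches Research
  - employee 3 (Karen): dept_id=NULL, no match -> kept with NULL
  - employee 4 (Eve): dept_id=4 -> matches Support
  - employee 5 (Uma): dept_id=NULL, no match -> kept with NULL
  - employee 6 (Aaron): dept_id=1 -> matches Research
  - employee 7 (Bob): dept_id=5 -> matches HR
  - employee 8 (Leo): dept_id=2 -> matches Product
  - employee 9 (Julia): dept_id=2 -> matches Product
All 9 rows appear; 2 have NULL department.

SQL:
SELECT a.name, b.name AS department
FROM employees a
LEFT JOIN departments b ON a.dept_id = b.id

Result:
name  | department
------+-----------
Yara  | Marketing 
Dana  | Research  
Karen | NULL      
Eve   | Support   
Uma   | NULL      
Aaron | Research  
Bob   | HR        
Leo   | Product   
Julia | Product   


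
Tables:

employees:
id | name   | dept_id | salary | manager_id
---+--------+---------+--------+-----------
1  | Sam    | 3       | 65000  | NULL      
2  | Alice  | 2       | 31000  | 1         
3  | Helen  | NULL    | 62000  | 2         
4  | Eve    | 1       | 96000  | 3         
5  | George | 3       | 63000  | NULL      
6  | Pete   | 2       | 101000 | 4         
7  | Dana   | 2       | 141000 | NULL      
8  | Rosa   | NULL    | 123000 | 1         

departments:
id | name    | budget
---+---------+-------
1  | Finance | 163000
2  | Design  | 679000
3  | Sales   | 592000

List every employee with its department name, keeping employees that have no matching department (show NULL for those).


LEFT JOIN keeps every row from employees (the left table); where dept_id has no match in departments, the department columns become NULL. Walk through each employee:
  - employee 1 (Sam): dept_id=3 -> matches Sales
  - employee 2 (Alice): dept_id=2 -> matches Design
  - employee 3 (Helen): dept_id=NULL, no match -> kept with NULL
  - employee 4 (Eve): dept_id=1 -> matches Finance
  - employee 5 (George): dept_id=3 -> matches Sales
  - employee 6 (Pete): dept_id=2 -> matches Design
  - employee 7 (Dana): dept_id=2 -> matches Design
  - employee 8 (Rosa): dept_id=NULL, no match -> kept with NULL
All 8 rows appear; 2 have NULL department.

SQL:
SELECT a.name, b.name AS department
FROM employees a
LEFT JOIN departments b ON a.dept_id = b.id

Result:
name   | department
-------+-----------
Sam    | Sales     
Alice  | Design    
Helen  | NULL      
Eve    | Finance   
George | Sales     
Pete   | Design    
Dana   | Design    
Rosa   | NULL      


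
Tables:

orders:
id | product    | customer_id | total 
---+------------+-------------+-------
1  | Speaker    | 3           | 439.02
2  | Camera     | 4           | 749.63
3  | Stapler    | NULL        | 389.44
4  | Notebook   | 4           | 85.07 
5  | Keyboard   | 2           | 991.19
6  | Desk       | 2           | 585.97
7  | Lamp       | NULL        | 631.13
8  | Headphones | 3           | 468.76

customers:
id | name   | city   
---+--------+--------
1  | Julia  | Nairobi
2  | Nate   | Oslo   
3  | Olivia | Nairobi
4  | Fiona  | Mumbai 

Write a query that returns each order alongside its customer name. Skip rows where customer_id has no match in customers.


INNER JOIN keeps only orders rows whose customer_id matches an id in customers. Walk through each order:
  - order 1 (Speaker): customer_id=3 -> matches Olivia
  - order 2 (Camera): customer_id=4 -> matches Fiona
  - order 3 (Stapler): customer_id=NULL, no match -> dropped
  - order 4 (Notebook): customer_id=4 -> matches Fiona
  - order 5 (Keyboard): customer_id=2 -> matches Nate
  - order 6 (Desk): customer_id=2 -> matches Nate
  - order 7 (Lamp): customer_id=NULL, no match -> dropped
  - order 8 (Headphones): customer_id=3 -> matches Olivia
So 2 of 8 rows are dropped.

SQL:
SELECT a.product, b.name AS customer
FROM orders a
INNER JOIN customers b ON a.customer_id = b.id

Result:
product    | customer
-----------+---------
Speaker    | Olivia  
Camera     | Fiona   
Notebook   | Fiona   
Keyboard   | Nate    
Desk       | Nate    
Headphones | Olivia  


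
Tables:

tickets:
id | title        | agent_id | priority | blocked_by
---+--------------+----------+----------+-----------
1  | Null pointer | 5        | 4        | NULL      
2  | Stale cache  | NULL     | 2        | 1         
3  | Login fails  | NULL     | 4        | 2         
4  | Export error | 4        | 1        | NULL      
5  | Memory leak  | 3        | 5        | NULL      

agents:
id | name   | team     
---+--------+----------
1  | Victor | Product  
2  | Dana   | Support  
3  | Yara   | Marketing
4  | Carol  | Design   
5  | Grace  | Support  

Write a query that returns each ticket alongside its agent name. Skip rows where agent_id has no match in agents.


INNER JOIN keeps only tickets rows whose agent_id matches an id in agents. Walk through each ticket:
  - ticket 1 (Null pointer): agent_id=5 -> matches Grace
  - ticket 2 (Stale cache): agent_id=NULL, no match -> dropped
  - ticket 3 (Login fails): agent_id=NULL, no match -> dropped
  - ticket 4 (Export error): agent_id=4 -> matches Carol
  - ticket 5 (Memory leak): agent_id=3 -> matches Yara
So 2 of 5 rows are dropped.

SQL:
SELECT a.title, b.name AS agent
FROM tickets a
INNER JOIN agents b ON a.agent_id = b.id

Result:
title        | agent
-------------+------
Null pointer | Grace
Export error | Carol
Memory leak  | Yara 
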